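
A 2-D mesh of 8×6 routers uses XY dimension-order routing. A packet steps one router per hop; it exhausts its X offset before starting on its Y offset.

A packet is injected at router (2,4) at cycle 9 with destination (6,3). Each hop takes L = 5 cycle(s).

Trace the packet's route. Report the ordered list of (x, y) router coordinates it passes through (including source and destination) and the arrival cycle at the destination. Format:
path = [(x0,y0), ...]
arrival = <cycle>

[0] x=2 y=4 t=9
[1] x=3 y=4 t=14 →E
[2] x=4 y=4 t=19 →E
[3] x=5 y=4 t=24 →E
[4] x=6 y=4 t=29 →E
[5] x=6 y=3 t=34 →S

path = [(2,4), (3,4), (4,4), (5,4), (6,4), (6,3)]
arrival = 34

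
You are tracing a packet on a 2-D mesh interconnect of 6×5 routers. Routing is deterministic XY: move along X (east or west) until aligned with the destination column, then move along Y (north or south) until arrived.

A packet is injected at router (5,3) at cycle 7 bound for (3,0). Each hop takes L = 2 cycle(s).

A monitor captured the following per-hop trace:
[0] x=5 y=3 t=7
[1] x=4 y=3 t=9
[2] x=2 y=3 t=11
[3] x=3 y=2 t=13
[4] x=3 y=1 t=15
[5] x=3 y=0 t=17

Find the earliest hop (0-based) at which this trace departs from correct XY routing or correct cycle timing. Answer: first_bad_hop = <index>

first_bad_hop = 2

[1] (-1,+0) / 2c ⇒ ok
[2] (-2,+0) / 2c ⇒ BAD: non-unit step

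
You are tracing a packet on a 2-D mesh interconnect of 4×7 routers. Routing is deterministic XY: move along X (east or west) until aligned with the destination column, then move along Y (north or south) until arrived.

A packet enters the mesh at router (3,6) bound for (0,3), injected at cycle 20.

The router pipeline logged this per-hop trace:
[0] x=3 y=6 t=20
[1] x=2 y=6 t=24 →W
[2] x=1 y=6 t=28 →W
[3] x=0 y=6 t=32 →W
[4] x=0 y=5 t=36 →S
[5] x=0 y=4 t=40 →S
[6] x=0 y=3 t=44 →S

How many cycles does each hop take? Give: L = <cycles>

Δcyc across hop 0→1: 24 − 20 = 4.
One hop costs L cycles, so L = 4.

L = 4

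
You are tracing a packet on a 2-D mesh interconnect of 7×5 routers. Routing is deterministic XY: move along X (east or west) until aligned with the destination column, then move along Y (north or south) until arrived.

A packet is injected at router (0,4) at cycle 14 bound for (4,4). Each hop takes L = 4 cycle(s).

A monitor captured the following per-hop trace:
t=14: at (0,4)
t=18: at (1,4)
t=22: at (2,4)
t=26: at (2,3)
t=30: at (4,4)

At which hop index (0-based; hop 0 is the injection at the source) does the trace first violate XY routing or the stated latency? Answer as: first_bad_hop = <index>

[1] (+1,+0) / 4c ⇒ ok
[2] (+1,+0) / 4c ⇒ ok
[3] (+0,-1) / 4c ⇒ BAD: Y-move but x=2≠4

first_bad_hop = 3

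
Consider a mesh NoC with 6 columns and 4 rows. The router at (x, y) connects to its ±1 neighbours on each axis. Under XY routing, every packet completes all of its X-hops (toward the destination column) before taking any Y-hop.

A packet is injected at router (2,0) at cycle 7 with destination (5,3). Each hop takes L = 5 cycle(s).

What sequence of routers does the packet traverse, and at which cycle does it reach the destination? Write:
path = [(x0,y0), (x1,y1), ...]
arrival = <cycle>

#0 — 2,0 | c7
#1 — 3,0 | c12 | E
#2 — 4,0 | c17 | E
#3 — 5,0 | c22 | E
#4 — 5,1 | c27 | N
#5 — 5,2 | c32 | N
#6 — 5,3 | c37 | N

path = [(2,0), (3,0), (4,0), (5,0), (5,1), (5,2), (5,3)]
arrival = 37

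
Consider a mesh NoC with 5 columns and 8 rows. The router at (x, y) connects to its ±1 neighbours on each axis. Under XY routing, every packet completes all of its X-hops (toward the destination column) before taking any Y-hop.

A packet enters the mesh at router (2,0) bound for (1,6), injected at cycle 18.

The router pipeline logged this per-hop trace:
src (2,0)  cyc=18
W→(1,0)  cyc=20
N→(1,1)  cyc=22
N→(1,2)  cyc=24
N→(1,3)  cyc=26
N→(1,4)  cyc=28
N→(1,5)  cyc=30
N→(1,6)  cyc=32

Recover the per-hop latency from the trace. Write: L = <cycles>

L = 2

Δcyc across hop 0→1: 20 − 18 = 2.
That increment is L by definition: L = 2.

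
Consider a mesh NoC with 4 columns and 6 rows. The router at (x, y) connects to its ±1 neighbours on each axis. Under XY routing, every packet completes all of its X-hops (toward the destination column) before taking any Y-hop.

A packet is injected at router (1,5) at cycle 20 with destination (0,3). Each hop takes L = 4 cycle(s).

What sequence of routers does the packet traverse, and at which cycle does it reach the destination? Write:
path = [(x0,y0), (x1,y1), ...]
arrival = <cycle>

path = [(1,5), (0,5), (0,4), (0,3)]
arrival = 32

#0 — 1,5 | c20
#1 — 0,5 | c24 | W
#2 — 0,4 | c28 | S
#3 — 0,3 | c32 | S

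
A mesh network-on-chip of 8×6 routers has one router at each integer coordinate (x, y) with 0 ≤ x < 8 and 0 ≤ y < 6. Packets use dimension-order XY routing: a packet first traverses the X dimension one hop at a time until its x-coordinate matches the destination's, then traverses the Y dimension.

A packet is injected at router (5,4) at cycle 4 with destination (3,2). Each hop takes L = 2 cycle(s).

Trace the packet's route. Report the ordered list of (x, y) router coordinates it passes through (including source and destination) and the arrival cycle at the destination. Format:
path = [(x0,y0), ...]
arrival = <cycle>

path = [(5,4), (4,4), (3,4), (3,3), (3,2)]
arrival = 12

[0] x=5 y=4 t=4
[1] x=4 y=4 t=6 →W
[2] x=3 y=4 t=8 →W
[3] x=3 y=3 t=10 →S
[4] x=3 y=2 t=12 →S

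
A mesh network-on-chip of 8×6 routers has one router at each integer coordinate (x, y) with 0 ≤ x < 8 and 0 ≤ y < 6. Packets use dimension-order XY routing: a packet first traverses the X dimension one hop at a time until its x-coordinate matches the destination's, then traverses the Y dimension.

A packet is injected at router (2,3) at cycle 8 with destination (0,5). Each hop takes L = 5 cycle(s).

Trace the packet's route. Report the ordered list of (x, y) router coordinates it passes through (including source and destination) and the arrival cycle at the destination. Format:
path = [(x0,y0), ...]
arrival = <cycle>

  0. router=(2,3) cycle=8 (inject)
  1. router=(1,3) cycle=13 dir=W
  2. router=(0,3) cycle=18 dir=W
  3. router=(0,4) cycle=23 dir=N
  4. router=(0,5) cycle=28 dir=N

path = [(2,3), (1,3), (0,3), (0,4), (0,5)]
arrival = 28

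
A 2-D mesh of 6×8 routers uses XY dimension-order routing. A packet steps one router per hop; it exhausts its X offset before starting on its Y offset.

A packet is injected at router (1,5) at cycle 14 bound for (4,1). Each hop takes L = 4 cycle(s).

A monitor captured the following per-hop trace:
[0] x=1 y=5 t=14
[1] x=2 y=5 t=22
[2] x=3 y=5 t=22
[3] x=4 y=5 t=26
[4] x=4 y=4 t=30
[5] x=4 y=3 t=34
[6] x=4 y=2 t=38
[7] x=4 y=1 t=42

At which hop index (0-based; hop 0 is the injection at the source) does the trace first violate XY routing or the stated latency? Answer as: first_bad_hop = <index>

first_bad_hop = 1

  1: Δx=+1 Δy=+0 Δt=8 [BAD: Δcyc=8≠L]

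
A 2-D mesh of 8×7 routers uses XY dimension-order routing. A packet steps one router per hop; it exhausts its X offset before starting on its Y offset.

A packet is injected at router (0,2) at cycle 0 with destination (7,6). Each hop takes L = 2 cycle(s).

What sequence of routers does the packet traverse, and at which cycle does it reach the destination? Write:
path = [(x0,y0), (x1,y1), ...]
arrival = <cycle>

path = [(0,2), (1,2), (2,2), (3,2), (4,2), (5,2), (6,2), (7,2), (7,3), (7,4), (7,5), (7,6)]
arrival = 22

hop 0: (0,2) @ cyc 0
hop 1: (1,2) @ cyc 2  [E]
hop 2: (2,2) @ cyc 4  [E]
hop 3: (3,2) @ cyc 6  [E]
hop 4: (4,2) @ cyc 8  [E]
hop 5: (5,2) @ cyc 10  [E]
hop 6: (6,2) @ cyc 12  [E]
hop 7: (7,2) @ cyc 14  [E]
hop 8: (7,3) @ cyc 16  [N]
hop 9: (7,4) @ cyc 18  [N]
hop 10: (7,5) @ cyc 20  [N]
hop 11: (7,6) @ cyc 22  [N]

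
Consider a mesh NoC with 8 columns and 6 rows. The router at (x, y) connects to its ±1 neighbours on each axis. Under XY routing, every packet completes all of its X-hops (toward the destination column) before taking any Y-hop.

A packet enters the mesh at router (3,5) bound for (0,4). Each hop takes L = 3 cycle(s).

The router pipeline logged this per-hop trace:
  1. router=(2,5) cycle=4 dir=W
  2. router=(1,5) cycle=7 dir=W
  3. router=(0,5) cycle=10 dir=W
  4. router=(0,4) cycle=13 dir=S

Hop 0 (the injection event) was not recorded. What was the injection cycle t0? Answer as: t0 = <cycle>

t0 = 1

The first recorded entry is hop 1 at cycle 4.
Therefore t0 = 4 − L = 1.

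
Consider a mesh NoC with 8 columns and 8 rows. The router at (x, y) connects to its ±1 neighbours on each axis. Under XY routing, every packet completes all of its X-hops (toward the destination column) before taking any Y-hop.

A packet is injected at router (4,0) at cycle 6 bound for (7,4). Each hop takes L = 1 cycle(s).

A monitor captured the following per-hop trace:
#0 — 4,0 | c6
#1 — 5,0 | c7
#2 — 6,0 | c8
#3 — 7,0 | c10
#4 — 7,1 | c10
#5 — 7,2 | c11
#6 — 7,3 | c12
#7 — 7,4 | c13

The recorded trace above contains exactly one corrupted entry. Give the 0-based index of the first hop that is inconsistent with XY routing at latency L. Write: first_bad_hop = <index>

  1: Δx=+1 Δy=+0 Δt=1 [ok]
  2: Δx=+1 Δy=+0 Δt=1 [ok]
  3: Δx=+1 Δy=+0 Δt=2 [BAD: Δcyc=2≠L]

first_bad_hop = 3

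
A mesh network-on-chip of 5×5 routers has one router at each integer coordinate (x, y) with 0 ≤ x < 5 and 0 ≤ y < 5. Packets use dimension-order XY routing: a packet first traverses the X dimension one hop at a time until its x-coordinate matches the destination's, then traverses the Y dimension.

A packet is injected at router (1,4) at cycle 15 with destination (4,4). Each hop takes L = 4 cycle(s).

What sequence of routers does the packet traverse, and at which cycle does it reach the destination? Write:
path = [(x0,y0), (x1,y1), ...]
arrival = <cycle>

path = [(1,4), (2,4), (3,4), (4,4)]
arrival = 27

hop 0: (1,4) @ cyc 15
hop 1: (2,4) @ cyc 19  [E]
hop 2: (3,4) @ cyc 23  [E]
hop 3: (4,4) @ cyc 27  [E]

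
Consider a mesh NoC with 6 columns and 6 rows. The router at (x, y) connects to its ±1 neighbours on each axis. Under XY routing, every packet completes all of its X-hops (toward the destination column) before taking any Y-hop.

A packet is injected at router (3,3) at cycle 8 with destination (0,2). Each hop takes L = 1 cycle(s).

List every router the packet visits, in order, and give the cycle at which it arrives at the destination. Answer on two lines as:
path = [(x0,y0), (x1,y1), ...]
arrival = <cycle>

path = [(3,3), (2,3), (1,3), (0,3), (0,2)]
arrival = 12

hop 0: (3,3) @ cyc 8
hop 1: (2,3) @ cyc 9  [W]
hop 2: (1,3) @ cyc 10  [W]
hop 3: (0,3) @ cyc 11  [W]
hop 4: (0,2) @ cyc 12  [S]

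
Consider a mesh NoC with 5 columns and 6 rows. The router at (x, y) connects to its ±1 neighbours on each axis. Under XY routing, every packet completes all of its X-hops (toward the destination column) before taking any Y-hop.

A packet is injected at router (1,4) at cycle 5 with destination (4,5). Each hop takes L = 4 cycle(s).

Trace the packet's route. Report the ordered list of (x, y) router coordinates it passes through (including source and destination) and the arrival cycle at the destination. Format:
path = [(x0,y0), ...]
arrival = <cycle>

hop 0: (1,4) @ cyc 5
hop 1: (2,4) @ cyc 9  [E]
hop 2: (3,4) @ cyc 13  [E]
hop 3: (4,4) @ cyc 17  [E]
hop 4: (4,5) @ cyc 21  [N]

path = [(1,4), (2,4), (3,4), (4,4), (4,5)]
arrival = 21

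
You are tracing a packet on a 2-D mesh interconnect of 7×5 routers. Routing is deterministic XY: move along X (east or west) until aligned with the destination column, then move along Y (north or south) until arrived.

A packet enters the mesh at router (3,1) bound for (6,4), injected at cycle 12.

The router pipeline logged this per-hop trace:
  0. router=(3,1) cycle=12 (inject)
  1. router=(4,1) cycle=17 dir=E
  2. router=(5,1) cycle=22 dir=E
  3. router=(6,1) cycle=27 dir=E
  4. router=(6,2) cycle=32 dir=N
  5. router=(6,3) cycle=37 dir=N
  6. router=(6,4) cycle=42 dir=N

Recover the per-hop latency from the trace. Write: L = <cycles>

Between hops 0 and 1 the cycle counter advances 17 − 12 = 5.
Per-hop latency L = Δcyc = 5.

L = 5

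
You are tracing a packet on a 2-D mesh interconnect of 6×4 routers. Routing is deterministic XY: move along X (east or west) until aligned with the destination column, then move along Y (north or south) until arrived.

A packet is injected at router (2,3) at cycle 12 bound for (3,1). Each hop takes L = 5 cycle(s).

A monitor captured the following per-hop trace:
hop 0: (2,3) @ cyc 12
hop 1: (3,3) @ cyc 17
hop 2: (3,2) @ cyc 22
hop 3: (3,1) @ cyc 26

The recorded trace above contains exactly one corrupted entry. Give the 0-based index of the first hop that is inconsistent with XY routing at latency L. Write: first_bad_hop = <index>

check 1→ d=(1,0) cyc+5: ok
check 2→ d=(0,-1) cyc+5: ok
check 3→ d=(0,-1) cyc+4: BAD: Δcyc=4≠L

first_bad_hop = 3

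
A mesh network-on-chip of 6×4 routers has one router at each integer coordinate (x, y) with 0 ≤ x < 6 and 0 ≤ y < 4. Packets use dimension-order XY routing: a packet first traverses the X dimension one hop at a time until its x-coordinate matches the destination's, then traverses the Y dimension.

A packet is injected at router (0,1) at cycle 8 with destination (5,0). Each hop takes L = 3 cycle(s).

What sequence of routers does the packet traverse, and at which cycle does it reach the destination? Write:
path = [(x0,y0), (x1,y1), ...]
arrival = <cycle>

#0 — 0,1 | c8
#1 — 1,1 | c11 | E
#2 — 2,1 | c14 | E
#3 — 3,1 | c17 | E
#4 — 4,1 | c20 | E
#5 — 5,1 | c23 | E
#6 — 5,0 | c26 | S

path = [(0,1), (1,1), (2,1), (3,1), (4,1), (5,1), (5,0)]
arrival = 26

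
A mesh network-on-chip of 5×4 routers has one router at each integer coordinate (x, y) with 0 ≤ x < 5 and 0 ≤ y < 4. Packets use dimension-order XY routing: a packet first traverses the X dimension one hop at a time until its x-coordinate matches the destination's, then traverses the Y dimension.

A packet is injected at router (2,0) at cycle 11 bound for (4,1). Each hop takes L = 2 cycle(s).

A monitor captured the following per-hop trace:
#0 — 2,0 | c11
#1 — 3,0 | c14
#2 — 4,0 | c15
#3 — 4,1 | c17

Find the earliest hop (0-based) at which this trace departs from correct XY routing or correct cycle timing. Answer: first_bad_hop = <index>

first_bad_hop = 1

  1: Δx=+1 Δy=+0 Δt=3 [BAD: Δcyc=3≠L]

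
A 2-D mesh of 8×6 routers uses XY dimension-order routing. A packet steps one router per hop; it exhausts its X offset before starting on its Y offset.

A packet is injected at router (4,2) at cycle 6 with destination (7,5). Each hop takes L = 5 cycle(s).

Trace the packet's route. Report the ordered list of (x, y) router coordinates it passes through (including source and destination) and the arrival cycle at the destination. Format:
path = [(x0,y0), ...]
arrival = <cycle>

path = [(4,2), (5,2), (6,2), (7,2), (7,3), (7,4), (7,5)]
arrival = 36

  0. router=(4,2) cycle=6 (inject)
  1. router=(5,2) cycle=11 dir=E
  2. router=(6,2) cycle=16 dir=E
  3. router=(7,2) cycle=21 dir=E
  4. router=(7,3) cycle=26 dir=N
  5. router=(7,4) cycle=31 dir=N
  6. router=(7,5) cycle=36 dir=N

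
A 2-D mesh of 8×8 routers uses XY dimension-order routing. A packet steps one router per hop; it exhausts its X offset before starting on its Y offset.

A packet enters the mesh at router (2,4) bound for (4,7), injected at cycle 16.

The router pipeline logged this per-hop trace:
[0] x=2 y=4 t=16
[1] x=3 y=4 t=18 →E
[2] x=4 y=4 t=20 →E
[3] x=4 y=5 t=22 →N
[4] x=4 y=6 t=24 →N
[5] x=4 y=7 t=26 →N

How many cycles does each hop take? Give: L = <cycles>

Between hops 0 and 1 the cycle counter advances 18 − 16 = 2.
Each hop adds L, hence L = 2.

L = 2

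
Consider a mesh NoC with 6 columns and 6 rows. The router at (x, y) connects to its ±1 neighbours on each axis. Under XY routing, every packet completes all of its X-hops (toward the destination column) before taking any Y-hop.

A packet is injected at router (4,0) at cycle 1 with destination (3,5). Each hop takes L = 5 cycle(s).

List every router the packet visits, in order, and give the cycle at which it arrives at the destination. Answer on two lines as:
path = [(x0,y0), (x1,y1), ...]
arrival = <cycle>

src (4,0)  cyc=1
W→(3,0)  cyc=6
N→(3,1)  cyc=11
N→(3,2)  cyc=16
N→(3,3)  cyc=21
N→(3,4)  cyc=26
N→(3,5)  cyc=31

path = [(4,0), (3,0), (3,1), (3,2), (3,3), (3,4), (3,5)]
arrival = 31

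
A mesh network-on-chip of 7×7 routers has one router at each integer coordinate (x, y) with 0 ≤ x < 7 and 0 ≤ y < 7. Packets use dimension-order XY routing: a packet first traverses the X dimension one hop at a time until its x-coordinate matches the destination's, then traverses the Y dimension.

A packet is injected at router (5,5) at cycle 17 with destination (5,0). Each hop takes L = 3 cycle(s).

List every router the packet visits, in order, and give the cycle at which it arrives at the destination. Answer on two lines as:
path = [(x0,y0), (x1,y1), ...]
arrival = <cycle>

path = [(5,5), (5,4), (5,3), (5,2), (5,1), (5,0)]
arrival = 32

[0] x=5 y=5 t=17
[1] x=5 y=4 t=20 →S
[2] x=5 y=3 t=23 →S
[3] x=5 y=2 t=26 →S
[4] x=5 y=1 t=29 →S
[5] x=5 y=0 t=32 →S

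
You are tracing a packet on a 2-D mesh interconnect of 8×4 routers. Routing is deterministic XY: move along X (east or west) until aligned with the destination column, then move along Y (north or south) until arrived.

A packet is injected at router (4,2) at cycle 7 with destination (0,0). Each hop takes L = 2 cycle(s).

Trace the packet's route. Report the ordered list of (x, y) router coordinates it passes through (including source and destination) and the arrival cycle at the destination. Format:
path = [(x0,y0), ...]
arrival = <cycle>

hop 0: (4,2) @ cyc 7
hop 1: (3,2) @ cyc 9  [W]
hop 2: (2,2) @ cyc 11  [W]
hop 3: (1,2) @ cyc 13  [W]
hop 4: (0,2) @ cyc 15  [W]
hop 5: (0,1) @ cyc 17  [S]
hop 6: (0,0) @ cyc 19  [S]

path = [(4,2), (3,2), (2,2), (1,2), (0,2), (0,1), (0,0)]
arrival = 19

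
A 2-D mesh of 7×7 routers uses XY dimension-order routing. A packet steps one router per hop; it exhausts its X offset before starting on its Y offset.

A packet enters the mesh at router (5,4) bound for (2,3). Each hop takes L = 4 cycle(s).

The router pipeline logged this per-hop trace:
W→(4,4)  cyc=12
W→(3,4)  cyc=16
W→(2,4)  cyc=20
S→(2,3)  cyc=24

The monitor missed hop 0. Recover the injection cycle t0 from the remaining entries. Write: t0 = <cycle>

Hop 1 reached at cycle 12; hop k is at t0 + k·L.
Subtract one hop: t0 = 12 − 4 = 8.

t0 = 8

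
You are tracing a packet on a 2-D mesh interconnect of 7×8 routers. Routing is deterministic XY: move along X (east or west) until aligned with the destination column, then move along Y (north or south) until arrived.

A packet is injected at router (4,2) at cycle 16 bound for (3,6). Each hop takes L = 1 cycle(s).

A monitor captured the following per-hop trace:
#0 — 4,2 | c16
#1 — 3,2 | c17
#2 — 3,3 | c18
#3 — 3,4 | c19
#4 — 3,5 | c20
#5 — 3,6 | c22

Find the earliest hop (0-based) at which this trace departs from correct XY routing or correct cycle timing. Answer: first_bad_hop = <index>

first_bad_hop = 5

check 1→ d=(-1,0) cyc+1: ok
check 2→ d=(0,1) cyc+1: ok
check 3→ d=(0,1) cyc+1: ok
check 4→ d=(0,1) cyc+1: ok
check 5→ d=(0,1) cyc+2: BAD: Δcyc=2≠L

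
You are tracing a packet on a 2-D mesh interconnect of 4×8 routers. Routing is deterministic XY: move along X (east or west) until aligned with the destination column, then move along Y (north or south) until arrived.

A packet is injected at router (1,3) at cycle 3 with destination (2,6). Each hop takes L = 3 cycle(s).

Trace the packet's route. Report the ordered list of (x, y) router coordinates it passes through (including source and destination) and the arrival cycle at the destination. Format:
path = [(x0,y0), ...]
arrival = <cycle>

path = [(1,3), (2,3), (2,4), (2,5), (2,6)]
arrival = 15

  0. router=(1,3) cycle=3 (inject)
  1. router=(2,3) cycle=6 dir=E
  2. router=(2,4) cycle=9 dir=N
  3. router=(2,5) cycle=12 dir=N
  4. router=(2,6) cycle=15 dir=N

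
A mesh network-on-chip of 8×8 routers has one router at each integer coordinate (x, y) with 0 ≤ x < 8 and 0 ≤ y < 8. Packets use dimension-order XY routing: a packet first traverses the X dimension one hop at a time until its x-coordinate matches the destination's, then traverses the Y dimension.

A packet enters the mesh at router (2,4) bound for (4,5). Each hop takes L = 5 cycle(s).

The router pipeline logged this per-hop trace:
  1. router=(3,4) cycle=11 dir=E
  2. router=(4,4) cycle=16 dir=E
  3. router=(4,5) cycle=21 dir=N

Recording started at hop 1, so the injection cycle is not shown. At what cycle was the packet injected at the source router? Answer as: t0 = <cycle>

t0 = 6

cyc[1] = 11 and cyc[k] = t0 + k·L for every k.
Therefore t0 = 11 − L = 6.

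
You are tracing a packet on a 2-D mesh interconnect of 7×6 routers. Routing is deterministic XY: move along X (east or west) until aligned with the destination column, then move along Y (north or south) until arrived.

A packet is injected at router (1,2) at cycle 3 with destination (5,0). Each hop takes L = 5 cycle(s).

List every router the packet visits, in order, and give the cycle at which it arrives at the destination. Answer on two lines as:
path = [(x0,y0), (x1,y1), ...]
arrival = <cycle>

path = [(1,2), (2,2), (3,2), (4,2), (5,2), (5,1), (5,0)]
arrival = 33

#0 — 1,2 | c3
#1 — 2,2 | c8 | E
#2 — 3,2 | c13 | E
#3 — 4,2 | c18 | E
#4 — 5,2 | c23 | E
#5 — 5,1 | c28 | S
#6 — 5,0 | c33 | S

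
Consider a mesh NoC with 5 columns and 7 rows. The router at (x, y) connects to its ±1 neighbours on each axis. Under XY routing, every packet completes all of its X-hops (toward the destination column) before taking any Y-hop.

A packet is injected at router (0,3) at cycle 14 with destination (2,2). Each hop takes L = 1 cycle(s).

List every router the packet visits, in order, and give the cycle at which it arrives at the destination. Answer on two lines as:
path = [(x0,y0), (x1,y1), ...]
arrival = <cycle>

#0 — 0,3 | c14
#1 — 1,3 | c15 | E
#2 — 2,3 | c16 | E
#3 — 2,2 | c17 | S

path = [(0,3), (1,3), (2,3), (2,2)]
arrival = 17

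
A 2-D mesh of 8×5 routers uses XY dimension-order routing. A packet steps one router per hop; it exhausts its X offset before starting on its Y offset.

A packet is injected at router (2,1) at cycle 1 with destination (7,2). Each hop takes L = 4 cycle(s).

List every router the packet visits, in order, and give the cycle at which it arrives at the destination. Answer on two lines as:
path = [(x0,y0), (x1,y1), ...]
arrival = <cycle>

path = [(2,1), (3,1), (4,1), (5,1), (6,1), (7,1), (7,2)]
arrival = 25

src (2,1)  cyc=1
E→(3,1)  cyc=5
E→(4,1)  cyc=9
E→(5,1)  cyc=13
E→(6,1)  cyc=17
E→(7,1)  cyc=21
N→(7,2)  cyc=25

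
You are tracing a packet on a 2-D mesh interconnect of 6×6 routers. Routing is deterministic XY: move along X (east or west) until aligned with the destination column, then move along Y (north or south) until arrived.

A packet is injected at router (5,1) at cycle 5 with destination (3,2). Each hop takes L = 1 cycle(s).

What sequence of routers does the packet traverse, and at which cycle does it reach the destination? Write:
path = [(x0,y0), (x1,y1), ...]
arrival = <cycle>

#0 — 5,1 | c5
#1 — 4,1 | c6 | W
#2 — 3,1 | c7 | W
#3 — 3,2 | c8 | N

path = [(5,1), (4,1), (3,1), (3,2)]
arrival = 8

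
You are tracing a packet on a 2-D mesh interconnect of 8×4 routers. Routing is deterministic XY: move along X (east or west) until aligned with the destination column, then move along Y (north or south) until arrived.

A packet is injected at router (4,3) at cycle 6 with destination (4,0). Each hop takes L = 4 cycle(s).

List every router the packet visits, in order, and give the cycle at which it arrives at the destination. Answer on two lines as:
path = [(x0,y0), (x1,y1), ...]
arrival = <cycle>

path = [(4,3), (4,2), (4,1), (4,0)]
arrival = 18

  0. router=(4,3) cycle=6 (inject)
  1. router=(4,2) cycle=10 dir=S
  2. router=(4,1) cycle=14 dir=S
  3. router=(4,0) cycle=18 dir=S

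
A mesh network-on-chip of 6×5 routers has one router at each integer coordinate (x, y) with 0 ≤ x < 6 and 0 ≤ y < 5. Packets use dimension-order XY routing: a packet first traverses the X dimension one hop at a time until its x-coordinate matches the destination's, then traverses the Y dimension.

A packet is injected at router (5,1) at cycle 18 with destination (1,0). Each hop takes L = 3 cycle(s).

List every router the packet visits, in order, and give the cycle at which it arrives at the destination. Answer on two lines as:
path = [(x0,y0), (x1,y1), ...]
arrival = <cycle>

path = [(5,1), (4,1), (3,1), (2,1), (1,1), (1,0)]
arrival = 33

src (5,1)  cyc=18
W→(4,1)  cyc=21
W→(3,1)  cyc=24
W→(2,1)  cyc=27
W→(1,1)  cyc=30
S→(1,0)  cyc=33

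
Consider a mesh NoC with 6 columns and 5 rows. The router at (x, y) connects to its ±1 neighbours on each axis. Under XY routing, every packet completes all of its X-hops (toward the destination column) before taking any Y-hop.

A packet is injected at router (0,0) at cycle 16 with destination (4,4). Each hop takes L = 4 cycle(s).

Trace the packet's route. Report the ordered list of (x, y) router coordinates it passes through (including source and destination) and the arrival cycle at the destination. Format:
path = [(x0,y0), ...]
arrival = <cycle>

t=16: at (0,0)
t=20: at (1,0) after E
t=24: at (2,0) after E
t=28: at (3,0) after E
t=32: at (4,0) after E
t=36: at (4,1) after N
t=40: at (4,2) after N
t=44: at (4,3) after N
t=48: at (4,4) after N

path = [(0,0), (1,0), (2,0), (3,0), (4,0), (4,1), (4,2), (4,3), (4,4)]
arrival = 48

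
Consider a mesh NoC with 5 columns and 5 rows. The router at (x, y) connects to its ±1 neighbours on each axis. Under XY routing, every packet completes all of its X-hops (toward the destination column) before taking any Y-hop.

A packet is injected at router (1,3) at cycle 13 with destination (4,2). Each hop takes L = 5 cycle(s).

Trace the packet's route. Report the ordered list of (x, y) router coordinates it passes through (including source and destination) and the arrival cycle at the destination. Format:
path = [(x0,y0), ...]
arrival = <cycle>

#0 — 1,3 | c13
#1 — 2,3 | c18 | E
#2 — 3,3 | c23 | E
#3 — 4,3 | c28 | E
#4 — 4,2 | c33 | S

path = [(1,3), (2,3), (3,3), (4,3), (4,2)]
arrival = 33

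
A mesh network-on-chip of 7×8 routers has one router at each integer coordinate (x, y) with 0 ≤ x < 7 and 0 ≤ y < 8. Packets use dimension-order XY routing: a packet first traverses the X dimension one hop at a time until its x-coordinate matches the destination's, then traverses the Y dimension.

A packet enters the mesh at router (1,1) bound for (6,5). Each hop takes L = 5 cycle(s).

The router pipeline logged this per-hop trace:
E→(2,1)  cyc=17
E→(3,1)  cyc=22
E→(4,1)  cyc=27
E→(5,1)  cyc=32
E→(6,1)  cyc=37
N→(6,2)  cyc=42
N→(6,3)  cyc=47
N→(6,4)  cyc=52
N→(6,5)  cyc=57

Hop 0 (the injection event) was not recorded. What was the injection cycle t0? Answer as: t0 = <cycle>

t0 = 12

At hop 1 the cycle is 17; in general cyc_k = t0 + kL.
So t0 = 17 − 1·5 = 12.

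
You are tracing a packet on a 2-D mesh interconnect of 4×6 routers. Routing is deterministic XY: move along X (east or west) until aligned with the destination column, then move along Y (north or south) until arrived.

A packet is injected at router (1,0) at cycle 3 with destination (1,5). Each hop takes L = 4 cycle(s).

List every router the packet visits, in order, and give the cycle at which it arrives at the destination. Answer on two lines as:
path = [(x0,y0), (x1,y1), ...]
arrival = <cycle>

path = [(1,0), (1,1), (1,2), (1,3), (1,4), (1,5)]
arrival = 23

[0] x=1 y=0 t=3
[1] x=1 y=1 t=7 →N
[2] x=1 y=2 t=11 →N
[3] x=1 y=3 t=15 →N
[4] x=1 y=4 t=19 →N
[5] x=1 y=5 t=23 →N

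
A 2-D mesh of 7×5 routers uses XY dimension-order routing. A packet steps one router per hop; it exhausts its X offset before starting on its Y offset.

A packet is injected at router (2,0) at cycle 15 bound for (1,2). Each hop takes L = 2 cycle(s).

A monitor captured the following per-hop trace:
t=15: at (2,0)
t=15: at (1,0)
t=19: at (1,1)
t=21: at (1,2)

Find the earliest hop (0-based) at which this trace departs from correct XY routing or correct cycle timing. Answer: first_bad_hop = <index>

first_bad_hop = 1

  1: Δx=-1 Δy=+0 Δt=0 [BAD: Δcyc=0≠L]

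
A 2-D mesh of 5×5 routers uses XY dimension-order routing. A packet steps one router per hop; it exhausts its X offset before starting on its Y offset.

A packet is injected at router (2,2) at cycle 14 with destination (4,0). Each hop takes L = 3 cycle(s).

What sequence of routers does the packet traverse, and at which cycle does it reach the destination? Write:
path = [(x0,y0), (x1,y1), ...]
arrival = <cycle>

path = [(2,2), (3,2), (4,2), (4,1), (4,0)]
arrival = 26

[0] x=2 y=2 t=14
[1] x=3 y=2 t=17 →E
[2] x=4 y=2 t=20 →E
[3] x=4 y=1 t=23 →S
[4] x=4 y=0 t=26 →S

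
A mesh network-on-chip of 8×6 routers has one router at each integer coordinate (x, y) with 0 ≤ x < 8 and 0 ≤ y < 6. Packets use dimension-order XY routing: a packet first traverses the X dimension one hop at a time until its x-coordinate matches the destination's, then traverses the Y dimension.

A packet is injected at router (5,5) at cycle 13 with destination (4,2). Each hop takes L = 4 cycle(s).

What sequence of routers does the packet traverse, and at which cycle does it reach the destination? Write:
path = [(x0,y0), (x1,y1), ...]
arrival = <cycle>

path = [(5,5), (4,5), (4,4), (4,3), (4,2)]
arrival = 29

hop 0: (5,5) @ cyc 13
hop 1: (4,5) @ cyc 17  [W]
hop 2: (4,4) @ cyc 21  [S]
hop 3: (4,3) @ cyc 25  [S]
hop 4: (4,2) @ cyc 29  [S]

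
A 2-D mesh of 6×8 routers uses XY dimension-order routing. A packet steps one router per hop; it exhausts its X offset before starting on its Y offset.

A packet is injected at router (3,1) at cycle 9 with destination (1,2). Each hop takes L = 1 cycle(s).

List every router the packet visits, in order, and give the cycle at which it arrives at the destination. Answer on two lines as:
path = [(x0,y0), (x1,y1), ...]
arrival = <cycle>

[0] x=3 y=1 t=9
[1] x=2 y=1 t=10 →W
[2] x=1 y=1 t=11 →W
[3] x=1 y=2 t=12 →N

path = [(3,1), (2,1), (1,1), (1,2)]
arrival = 12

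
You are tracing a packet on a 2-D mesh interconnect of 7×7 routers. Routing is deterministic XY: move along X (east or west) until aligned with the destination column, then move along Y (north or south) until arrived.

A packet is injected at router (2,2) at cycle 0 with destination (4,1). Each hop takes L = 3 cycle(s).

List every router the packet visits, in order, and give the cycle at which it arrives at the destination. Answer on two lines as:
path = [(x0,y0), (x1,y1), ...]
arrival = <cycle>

#0 — 2,2 | c0
#1 — 3,2 | c3 | E
#2 — 4,2 | c6 | E
#3 — 4,1 | c9 | S

path = [(2,2), (3,2), (4,2), (4,1)]
arrival = 9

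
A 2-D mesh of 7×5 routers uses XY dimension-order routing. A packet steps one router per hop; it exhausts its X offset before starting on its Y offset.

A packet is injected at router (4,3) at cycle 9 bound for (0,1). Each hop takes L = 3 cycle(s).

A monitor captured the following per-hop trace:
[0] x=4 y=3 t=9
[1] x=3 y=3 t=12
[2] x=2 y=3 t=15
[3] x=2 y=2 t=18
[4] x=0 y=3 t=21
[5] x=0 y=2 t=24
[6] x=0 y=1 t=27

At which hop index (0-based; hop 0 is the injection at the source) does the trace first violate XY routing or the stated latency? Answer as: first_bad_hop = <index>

  1: Δx=-1 Δy=+0 Δt=3 [ok]
  2: Δx=-1 Δy=+0 Δt=3 [ok]
  3: Δx=+0 Δy=-1 Δt=3 [BAD: Y-move but x=2≠0]

first_bad_hop = 3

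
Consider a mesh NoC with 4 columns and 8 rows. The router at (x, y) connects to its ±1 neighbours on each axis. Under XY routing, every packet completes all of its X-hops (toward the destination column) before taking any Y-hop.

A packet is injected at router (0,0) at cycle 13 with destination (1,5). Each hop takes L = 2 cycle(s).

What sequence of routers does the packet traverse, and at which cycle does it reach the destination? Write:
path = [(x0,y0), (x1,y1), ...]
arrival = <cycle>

[0] x=0 y=0 t=13
[1] x=1 y=0 t=15 →E
[2] x=1 y=1 t=17 →N
[3] x=1 y=2 t=19 →N
[4] x=1 y=3 t=21 →N
[5] x=1 y=4 t=23 →N
[6] x=1 y=5 t=25 →N

path = [(0,0), (1,0), (1,1), (1,2), (1,3), (1,4), (1,5)]
arrival = 25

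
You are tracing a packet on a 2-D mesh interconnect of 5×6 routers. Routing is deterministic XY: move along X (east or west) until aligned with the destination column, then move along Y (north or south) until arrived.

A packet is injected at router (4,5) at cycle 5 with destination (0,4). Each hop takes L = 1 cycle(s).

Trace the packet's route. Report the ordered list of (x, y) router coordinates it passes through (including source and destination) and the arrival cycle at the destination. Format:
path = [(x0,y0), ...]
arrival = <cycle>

hop 0: (4,5) @ cyc 5
hop 1: (3,5) @ cyc 6  [W]
hop 2: (2,5) @ cyc 7  [W]
hop 3: (1,5) @ cyc 8  [W]
hop 4: (0,5) @ cyc 9  [W]
hop 5: (0,4) @ cyc 10  [S]

path = [(4,5), (3,5), (2,5), (1,5), (0,5), (0,4)]
arrival = 10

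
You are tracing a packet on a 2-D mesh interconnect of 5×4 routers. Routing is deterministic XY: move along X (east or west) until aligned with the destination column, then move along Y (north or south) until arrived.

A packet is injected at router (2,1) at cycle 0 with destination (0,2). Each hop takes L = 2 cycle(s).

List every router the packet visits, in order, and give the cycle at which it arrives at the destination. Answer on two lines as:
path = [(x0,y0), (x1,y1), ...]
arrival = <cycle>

path = [(2,1), (1,1), (0,1), (0,2)]
arrival = 6

src (2,1)  cyc=0
W→(1,1)  cyc=2
W→(0,1)  cyc=4
N→(0,2)  cyc=6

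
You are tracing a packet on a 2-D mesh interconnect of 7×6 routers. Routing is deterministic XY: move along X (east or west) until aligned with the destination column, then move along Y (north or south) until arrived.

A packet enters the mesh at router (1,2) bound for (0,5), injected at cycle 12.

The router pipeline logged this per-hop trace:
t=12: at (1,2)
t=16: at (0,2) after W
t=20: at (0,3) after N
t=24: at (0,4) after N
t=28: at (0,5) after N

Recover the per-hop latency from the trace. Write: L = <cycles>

cyc[1] − cyc[0] = 16 − 12 = 4.
That increment is L by definition: L = 4.

L = 4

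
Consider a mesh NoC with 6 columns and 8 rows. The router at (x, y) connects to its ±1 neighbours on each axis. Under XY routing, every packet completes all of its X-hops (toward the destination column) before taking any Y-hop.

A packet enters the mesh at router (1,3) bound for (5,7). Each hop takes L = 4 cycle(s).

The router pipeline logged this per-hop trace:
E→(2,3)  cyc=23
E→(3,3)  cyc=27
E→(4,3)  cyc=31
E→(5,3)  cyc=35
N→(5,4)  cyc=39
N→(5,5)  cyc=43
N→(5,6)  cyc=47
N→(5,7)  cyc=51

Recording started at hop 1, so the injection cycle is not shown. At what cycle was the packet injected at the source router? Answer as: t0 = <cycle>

cyc[1] = 23 and cyc[k] = t0 + k·L for every k.
So t0 = 23 − 1·4 = 19.

t0 = 19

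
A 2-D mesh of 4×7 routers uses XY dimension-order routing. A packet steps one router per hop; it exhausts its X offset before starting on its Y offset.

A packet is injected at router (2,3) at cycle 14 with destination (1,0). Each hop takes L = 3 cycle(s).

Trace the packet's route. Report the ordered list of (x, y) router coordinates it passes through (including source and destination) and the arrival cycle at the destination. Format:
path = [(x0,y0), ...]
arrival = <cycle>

#0 — 2,3 | c14
#1 — 1,3 | c17 | W
#2 — 1,2 | c20 | S
#3 — 1,1 | c23 | S
#4 — 1,0 | c26 | S

path = [(2,3), (1,3), (1,2), (1,1), (1,0)]
arrival = 26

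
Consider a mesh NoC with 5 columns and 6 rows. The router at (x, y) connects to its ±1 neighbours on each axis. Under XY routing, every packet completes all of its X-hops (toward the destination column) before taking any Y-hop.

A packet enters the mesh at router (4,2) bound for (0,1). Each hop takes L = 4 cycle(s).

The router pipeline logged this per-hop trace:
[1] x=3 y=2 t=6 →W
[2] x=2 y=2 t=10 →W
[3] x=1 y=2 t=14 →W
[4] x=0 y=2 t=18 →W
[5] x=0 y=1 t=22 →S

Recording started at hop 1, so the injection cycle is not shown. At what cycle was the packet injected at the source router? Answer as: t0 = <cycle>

cyc[1] = 6 and cyc[k] = t0 + k·L for every k.
So t0 = 6 − 1·4 = 2.

t0 = 2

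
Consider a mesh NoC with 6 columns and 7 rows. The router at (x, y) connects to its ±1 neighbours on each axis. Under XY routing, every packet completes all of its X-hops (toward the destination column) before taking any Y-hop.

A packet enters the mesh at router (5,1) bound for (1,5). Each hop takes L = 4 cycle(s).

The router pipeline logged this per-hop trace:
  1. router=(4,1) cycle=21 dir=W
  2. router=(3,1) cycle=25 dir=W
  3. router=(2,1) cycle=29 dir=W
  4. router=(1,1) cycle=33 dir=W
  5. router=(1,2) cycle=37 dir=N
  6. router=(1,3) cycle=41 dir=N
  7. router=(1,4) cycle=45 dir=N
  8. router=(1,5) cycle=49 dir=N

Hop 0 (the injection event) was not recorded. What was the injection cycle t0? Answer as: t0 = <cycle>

t0 = 17

cyc[1] = 21 and cyc[k] = t0 + k·L for every k.
So t0 = 21 − 1·4 = 17.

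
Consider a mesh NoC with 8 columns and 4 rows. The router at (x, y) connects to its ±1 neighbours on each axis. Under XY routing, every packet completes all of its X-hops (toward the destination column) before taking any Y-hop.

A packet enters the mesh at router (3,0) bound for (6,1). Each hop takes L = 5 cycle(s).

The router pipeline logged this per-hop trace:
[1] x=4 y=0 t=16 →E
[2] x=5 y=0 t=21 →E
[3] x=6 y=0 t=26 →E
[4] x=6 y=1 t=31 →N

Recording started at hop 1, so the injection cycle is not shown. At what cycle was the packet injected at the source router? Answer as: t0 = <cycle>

t0 = 11

The first recorded entry is hop 1 at cycle 16.
So t0 = 16 − 1·5 = 11.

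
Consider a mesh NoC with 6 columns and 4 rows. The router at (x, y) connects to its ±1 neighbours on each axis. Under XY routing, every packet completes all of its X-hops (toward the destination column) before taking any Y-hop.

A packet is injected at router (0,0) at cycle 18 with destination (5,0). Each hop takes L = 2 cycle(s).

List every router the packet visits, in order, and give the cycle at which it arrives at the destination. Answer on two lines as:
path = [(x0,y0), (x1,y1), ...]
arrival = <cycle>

path = [(0,0), (1,0), (2,0), (3,0), (4,0), (5,0)]
arrival = 28

#0 — 0,0 | c18
#1 — 1,0 | c20 | E
#2 — 2,0 | c22 | E
#3 — 3,0 | c24 | E
#4 — 4,0 | c26 | E
#5 — 5,0 | c28 | E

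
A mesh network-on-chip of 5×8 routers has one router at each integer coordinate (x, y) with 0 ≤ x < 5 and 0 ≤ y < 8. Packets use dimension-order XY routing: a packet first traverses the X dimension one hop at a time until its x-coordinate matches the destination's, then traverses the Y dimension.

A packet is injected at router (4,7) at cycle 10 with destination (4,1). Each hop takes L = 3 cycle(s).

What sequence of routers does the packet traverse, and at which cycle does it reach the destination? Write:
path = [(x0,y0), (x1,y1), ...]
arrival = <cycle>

t=10: at (4,7)
t=13: at (4,6) after S
t=16: at (4,5) after S
t=19: at (4,4) after S
t=22: at (4,3) after S
t=25: at (4,2) after S
t=28: at (4,1) after S

path = [(4,7), (4,6), (4,5), (4,4), (4,3), (4,2), (4,1)]
arrival = 28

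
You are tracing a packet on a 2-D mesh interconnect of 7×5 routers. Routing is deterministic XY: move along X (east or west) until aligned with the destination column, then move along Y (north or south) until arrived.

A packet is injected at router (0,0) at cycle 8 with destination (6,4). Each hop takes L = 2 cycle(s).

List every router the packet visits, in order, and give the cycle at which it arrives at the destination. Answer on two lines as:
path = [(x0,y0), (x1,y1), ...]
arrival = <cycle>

  0. router=(0,0) cycle=8 (inject)
  1. router=(1,0) cycle=10 dir=E
  2. router=(2,0) cycle=12 dir=E
  3. router=(3,0) cycle=14 dir=E
  4. router=(4,0) cycle=16 dir=E
  5. router=(5,0) cycle=18 dir=E
  6. router=(6,0) cycle=20 dir=E
  7. router=(6,1) cycle=22 dir=N
  8. router=(6,2) cycle=24 dir=N
  9. router=(6,3) cycle=26 dir=N
  10. router=(6,4) cycle=28 dir=N

path = [(0,0), (1,0), (2,0), (3,0), (4,0), (5,0), (6,0), (6,1), (6,2), (6,3), (6,4)]
arrival = 28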